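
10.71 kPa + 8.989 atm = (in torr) 6912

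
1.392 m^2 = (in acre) 0.000344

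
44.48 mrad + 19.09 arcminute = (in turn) 0.007963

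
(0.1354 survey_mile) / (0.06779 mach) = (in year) 2.993e-07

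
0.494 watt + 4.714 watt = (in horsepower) 0.006984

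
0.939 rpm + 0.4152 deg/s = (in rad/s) 0.1056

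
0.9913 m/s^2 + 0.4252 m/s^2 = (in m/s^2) 1.417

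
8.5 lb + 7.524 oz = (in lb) 8.97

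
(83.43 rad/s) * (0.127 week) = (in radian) 6.408e+06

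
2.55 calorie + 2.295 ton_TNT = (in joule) 9.602e+09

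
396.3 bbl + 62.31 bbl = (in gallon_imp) 1.604e+04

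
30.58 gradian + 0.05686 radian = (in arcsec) 1.108e+05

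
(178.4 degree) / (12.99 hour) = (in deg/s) 0.003815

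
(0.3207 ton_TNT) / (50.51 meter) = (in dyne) 2.657e+12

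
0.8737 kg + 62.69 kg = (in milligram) 6.356e+07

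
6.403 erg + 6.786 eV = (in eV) 3.996e+12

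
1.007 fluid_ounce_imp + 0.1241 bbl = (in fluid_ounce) 668.1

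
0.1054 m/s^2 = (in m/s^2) 0.1054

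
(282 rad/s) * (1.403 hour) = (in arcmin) 4.896e+09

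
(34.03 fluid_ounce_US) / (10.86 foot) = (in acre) 7.513e-08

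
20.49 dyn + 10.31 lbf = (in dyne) 4.586e+06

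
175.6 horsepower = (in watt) 1.309e+05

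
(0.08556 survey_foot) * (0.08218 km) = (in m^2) 2.143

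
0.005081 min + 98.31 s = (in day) 0.001141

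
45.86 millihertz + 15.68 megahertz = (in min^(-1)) 9.408e+08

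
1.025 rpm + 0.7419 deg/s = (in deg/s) 6.892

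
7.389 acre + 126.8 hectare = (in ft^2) 1.397e+07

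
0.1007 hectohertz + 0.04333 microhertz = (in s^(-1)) 10.07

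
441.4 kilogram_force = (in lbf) 973.1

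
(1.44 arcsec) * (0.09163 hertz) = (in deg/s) 3.665e-05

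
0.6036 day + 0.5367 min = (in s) 5.218e+04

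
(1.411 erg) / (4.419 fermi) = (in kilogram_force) 3.256e+06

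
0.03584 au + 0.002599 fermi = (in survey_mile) 3.332e+06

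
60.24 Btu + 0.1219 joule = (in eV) 3.967e+23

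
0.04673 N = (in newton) 0.04673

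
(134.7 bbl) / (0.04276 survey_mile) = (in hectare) 3.112e-05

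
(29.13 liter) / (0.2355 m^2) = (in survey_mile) 7.686e-05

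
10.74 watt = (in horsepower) 0.0144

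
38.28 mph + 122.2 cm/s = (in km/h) 66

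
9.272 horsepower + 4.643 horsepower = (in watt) 1.038e+04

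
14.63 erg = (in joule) 1.463e-06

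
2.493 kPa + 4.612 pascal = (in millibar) 24.98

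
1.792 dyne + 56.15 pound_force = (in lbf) 56.15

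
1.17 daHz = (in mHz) 1.17e+04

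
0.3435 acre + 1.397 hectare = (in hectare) 1.536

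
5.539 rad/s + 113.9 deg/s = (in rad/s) 7.527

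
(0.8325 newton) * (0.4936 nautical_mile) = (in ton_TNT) 1.819e-07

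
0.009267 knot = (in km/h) 0.01716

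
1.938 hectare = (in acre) 4.789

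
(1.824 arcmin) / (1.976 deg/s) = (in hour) 4.274e-06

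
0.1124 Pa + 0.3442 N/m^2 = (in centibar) 0.0004566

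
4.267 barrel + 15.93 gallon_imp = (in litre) 750.8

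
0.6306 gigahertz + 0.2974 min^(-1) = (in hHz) 6.306e+06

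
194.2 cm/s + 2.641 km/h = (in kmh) 9.632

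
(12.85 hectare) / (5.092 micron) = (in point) 7.153e+13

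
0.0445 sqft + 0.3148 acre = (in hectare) 0.1274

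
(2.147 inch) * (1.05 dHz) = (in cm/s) 0.5726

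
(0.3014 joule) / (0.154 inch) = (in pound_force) 17.32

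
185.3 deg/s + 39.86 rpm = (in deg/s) 424.5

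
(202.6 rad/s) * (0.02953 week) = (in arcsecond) 7.463e+11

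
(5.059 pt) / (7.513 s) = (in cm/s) 0.02375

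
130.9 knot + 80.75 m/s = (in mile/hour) 331.3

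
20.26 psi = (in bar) 1.397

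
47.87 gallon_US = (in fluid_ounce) 6127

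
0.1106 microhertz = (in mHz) 0.0001106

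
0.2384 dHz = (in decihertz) 0.2384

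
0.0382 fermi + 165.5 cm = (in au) 1.106e-11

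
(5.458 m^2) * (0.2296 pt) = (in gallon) 0.1168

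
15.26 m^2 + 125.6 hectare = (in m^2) 1.256e+06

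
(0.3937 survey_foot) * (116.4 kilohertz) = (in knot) 2.715e+04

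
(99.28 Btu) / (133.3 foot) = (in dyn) 2.578e+08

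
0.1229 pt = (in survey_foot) 0.0001422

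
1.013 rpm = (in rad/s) 0.1061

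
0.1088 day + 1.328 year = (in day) 484.8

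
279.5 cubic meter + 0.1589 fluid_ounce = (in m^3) 279.5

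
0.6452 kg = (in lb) 1.422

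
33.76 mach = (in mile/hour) 2.571e+04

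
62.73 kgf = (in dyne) 6.152e+07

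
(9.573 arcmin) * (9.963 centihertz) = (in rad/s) 0.0002774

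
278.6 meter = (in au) 1.862e-09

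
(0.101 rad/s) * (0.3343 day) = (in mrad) 2.917e+06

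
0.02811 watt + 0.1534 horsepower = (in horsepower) 0.1534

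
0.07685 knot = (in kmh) 0.1423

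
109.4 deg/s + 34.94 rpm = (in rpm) 53.17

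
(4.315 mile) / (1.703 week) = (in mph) 0.01508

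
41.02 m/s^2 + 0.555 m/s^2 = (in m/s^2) 41.58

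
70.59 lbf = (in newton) 314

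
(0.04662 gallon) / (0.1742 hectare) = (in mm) 0.0001013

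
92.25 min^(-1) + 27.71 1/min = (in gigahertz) 1.999e-09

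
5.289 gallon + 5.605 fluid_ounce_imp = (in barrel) 0.1269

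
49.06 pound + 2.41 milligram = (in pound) 49.06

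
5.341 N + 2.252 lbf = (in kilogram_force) 1.566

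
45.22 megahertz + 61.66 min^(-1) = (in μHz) 4.522e+13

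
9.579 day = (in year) 0.02624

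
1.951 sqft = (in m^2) 0.1813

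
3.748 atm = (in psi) 55.08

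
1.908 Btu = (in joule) 2013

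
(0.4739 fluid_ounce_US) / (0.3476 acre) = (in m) 9.963e-09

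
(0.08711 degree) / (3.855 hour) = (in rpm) 1.046e-06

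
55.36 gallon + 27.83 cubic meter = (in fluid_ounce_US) 9.481e+05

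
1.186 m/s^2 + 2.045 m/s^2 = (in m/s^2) 3.231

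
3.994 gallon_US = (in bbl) 0.0951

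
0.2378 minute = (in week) 2.359e-05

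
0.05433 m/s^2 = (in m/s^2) 0.05433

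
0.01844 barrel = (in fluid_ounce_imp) 103.2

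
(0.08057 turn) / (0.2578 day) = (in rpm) 0.000217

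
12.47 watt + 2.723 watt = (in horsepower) 0.02037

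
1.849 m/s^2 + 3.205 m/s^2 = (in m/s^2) 5.054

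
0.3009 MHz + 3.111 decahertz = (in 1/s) 3.009e+05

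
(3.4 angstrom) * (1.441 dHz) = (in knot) 9.524e-11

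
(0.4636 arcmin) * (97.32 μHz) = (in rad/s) 1.312e-08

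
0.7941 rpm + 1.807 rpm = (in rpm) 2.601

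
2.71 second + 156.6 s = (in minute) 2.655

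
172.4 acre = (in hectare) 69.77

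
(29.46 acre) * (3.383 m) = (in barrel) 2.537e+06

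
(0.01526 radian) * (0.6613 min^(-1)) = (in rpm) 0.001606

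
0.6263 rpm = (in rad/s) 0.06559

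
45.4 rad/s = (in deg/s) 2601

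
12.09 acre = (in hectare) 4.893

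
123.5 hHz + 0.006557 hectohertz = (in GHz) 1.235e-05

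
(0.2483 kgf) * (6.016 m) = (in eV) 9.143e+19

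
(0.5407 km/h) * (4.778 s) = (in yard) 0.7848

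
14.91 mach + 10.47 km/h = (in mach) 14.92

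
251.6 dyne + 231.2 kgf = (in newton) 2267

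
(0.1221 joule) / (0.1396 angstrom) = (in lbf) 1.966e+09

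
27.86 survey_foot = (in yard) 9.287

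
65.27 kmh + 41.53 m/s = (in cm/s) 5966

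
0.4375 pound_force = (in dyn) 1.946e+05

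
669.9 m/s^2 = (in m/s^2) 669.9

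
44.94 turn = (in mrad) 2.824e+05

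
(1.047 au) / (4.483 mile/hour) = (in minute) 1.303e+09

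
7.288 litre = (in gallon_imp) 1.603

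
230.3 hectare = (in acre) 569.1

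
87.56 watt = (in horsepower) 0.1174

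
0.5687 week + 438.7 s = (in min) 5740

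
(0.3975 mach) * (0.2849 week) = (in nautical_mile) 1.259e+04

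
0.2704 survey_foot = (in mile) 5.121e-05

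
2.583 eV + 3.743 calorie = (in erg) 1.566e+08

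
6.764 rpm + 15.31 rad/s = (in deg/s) 917.8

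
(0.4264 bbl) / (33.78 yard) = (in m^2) 0.002195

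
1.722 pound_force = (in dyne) 7.66e+05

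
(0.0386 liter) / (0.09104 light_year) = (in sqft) 4.824e-19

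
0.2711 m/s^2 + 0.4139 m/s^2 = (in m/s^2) 0.685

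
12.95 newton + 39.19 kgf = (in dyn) 3.973e+07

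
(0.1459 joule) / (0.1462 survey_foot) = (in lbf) 0.736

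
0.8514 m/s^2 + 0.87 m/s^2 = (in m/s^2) 1.721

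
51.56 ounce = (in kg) 1.462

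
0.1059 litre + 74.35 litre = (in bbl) 0.4683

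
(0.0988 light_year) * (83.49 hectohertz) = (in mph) 1.746e+19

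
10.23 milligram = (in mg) 10.23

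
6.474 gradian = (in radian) 0.1017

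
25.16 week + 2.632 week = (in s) 1.681e+07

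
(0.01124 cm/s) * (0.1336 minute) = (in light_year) 9.524e-20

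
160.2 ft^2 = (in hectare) 0.001488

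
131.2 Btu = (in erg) 1.384e+12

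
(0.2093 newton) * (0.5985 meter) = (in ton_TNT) 2.994e-11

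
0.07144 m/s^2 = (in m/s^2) 0.07144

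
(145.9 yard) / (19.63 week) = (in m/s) 1.124e-05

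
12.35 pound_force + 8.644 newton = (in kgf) 6.483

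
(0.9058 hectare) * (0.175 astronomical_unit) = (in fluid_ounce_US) 8.018e+18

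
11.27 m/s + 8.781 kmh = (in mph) 30.67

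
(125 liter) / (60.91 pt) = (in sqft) 62.62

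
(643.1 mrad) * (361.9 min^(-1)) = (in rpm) 37.04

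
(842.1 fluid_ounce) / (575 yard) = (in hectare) 4.737e-09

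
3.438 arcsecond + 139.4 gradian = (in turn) 0.3485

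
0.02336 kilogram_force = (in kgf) 0.02336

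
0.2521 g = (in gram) 0.2521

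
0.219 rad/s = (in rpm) 2.091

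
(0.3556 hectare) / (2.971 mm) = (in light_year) 1.265e-10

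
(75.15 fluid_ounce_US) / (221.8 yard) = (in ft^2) 0.000118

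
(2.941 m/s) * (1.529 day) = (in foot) 1.275e+06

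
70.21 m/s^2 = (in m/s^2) 70.21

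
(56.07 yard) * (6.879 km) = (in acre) 87.15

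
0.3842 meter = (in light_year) 4.061e-17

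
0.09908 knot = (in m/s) 0.05097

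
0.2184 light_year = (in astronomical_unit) 1.381e+04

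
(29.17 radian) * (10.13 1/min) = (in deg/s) 282.2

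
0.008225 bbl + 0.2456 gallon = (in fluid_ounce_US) 75.65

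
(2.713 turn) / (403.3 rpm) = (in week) 6.674e-07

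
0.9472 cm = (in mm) 9.472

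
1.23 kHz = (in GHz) 1.23e-06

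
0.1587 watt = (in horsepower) 0.0002128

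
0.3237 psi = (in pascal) 2232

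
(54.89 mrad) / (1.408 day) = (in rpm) 4.309e-06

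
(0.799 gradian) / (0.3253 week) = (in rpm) 6.092e-07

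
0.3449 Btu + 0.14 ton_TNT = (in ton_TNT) 0.14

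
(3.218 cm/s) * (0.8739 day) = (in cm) 2.43e+05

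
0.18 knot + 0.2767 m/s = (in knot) 0.7179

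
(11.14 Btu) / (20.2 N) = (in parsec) 1.886e-14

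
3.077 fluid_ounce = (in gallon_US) 0.02404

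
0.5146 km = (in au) 3.44e-09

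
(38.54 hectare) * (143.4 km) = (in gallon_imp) 1.216e+13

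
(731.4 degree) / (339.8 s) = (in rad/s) 0.03757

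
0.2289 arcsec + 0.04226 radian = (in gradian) 2.69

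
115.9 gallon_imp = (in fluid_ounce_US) 1.782e+04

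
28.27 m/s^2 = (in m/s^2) 28.27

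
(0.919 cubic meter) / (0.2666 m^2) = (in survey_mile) 0.002142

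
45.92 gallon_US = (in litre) 173.8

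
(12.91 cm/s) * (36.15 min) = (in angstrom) 2.8e+12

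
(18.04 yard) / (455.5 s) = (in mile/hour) 0.08101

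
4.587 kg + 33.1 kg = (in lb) 83.09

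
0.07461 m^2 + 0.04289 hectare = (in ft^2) 4617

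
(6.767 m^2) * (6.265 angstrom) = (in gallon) 1.12e-06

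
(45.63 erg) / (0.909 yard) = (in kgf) 5.598e-07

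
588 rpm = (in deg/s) 3528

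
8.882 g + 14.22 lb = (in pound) 14.24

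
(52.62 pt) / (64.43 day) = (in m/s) 3.335e-09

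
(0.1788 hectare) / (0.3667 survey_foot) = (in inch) 6.298e+05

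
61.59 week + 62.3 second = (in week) 61.59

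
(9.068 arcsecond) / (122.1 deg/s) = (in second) 2.063e-05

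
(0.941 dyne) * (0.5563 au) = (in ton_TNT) 0.0001872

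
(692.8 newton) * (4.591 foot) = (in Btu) 0.9189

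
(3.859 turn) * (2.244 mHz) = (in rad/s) 0.05441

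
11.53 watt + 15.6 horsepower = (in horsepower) 15.62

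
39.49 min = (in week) 0.003918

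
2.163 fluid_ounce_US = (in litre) 0.06397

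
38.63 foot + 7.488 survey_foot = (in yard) 15.37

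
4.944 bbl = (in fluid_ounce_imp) 2.766e+04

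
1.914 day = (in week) 0.2734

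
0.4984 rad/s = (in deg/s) 28.56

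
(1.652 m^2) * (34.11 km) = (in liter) 5.635e+07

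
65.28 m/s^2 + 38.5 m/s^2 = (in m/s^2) 103.8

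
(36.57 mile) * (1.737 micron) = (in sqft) 1.1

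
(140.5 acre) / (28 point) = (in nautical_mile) 3.108e+04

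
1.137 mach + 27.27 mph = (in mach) 1.173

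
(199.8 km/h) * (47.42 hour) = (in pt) 2.686e+10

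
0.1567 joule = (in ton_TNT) 3.745e-11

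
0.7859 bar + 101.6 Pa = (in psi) 11.41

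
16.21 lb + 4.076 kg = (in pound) 25.2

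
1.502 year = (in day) 548.2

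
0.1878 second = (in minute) 0.00313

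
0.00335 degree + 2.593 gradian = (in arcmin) 140.2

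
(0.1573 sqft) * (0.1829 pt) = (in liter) 0.0009429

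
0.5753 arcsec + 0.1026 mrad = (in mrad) 0.1054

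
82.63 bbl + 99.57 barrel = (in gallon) 7652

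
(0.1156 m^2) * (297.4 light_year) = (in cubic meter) 3.253e+17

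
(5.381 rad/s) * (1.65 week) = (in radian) 5.37e+06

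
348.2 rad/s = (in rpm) 3325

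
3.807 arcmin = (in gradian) 0.0705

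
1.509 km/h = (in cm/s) 41.92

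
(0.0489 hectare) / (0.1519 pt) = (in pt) 2.587e+10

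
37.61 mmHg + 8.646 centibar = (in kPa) 13.66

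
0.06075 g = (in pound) 0.0001339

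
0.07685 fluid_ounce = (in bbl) 1.43e-05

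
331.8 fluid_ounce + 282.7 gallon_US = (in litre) 1080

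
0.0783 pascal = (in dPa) 0.783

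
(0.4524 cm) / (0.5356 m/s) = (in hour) 2.346e-06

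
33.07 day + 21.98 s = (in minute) 4.762e+04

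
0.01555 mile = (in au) 1.673e-10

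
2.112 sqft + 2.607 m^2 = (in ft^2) 30.17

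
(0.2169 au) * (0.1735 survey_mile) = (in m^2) 9.06e+12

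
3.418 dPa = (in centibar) 0.0003418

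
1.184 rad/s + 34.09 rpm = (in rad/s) 4.754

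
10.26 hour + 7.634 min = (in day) 0.4328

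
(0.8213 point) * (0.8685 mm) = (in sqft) 2.709e-06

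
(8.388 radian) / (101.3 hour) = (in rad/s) 2.3e-05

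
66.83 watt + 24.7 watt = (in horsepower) 0.1227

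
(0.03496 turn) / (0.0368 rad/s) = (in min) 0.09948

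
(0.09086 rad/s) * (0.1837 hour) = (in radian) 60.09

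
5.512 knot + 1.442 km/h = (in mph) 7.239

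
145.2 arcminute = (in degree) 2.42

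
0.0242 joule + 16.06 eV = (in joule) 0.0242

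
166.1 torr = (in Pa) 2.214e+04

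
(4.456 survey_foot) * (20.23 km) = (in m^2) 2.748e+04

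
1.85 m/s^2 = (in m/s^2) 1.85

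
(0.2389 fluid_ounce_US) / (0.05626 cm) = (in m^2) 0.01256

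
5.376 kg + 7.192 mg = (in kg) 5.376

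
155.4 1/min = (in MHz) 2.59e-06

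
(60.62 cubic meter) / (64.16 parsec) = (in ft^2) 3.296e-16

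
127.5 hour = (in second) 4.59e+05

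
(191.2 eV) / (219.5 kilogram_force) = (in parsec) 4.612e-37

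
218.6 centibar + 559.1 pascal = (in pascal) 2.192e+05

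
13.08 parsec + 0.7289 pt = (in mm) 4.036e+20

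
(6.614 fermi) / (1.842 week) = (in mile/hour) 1.328e-20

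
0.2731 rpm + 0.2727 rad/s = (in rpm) 2.877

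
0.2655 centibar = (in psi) 0.03851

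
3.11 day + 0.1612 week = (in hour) 101.7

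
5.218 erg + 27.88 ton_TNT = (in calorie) 2.788e+10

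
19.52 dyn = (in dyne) 19.52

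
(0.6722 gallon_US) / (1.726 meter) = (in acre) 3.643e-07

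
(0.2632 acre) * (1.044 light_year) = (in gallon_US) 2.779e+21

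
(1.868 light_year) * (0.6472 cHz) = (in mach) 3.359e+11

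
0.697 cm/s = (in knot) 0.01355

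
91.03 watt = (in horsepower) 0.1221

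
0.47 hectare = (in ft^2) 5.059e+04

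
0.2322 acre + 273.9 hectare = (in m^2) 2.74e+06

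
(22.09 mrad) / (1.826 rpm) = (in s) 0.1155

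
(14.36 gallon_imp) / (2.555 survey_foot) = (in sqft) 0.9023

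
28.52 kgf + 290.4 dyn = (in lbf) 62.88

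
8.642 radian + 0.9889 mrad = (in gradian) 550.2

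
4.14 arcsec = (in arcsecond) 4.14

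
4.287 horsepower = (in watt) 3197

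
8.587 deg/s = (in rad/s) 0.1499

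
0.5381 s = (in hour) 0.0001495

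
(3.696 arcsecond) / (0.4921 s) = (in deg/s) 0.002086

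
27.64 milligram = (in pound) 6.094e-05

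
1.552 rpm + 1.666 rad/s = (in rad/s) 1.829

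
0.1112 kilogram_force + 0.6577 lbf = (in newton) 4.016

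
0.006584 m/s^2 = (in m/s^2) 0.006584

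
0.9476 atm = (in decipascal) 9.602e+05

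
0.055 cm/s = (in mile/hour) 0.00123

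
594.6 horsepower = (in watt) 4.434e+05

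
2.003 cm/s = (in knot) 0.03894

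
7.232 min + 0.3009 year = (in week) 15.69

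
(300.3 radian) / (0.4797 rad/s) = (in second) 626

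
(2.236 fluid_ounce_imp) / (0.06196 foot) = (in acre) 8.313e-07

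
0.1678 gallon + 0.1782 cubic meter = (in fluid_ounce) 6047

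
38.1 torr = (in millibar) 50.8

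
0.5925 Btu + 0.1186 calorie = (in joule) 625.6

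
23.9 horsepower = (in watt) 1.782e+04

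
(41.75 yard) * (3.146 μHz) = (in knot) 0.0002335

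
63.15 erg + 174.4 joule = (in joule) 174.4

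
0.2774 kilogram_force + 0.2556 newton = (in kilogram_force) 0.3035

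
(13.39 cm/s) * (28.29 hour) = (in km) 13.64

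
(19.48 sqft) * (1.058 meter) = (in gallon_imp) 421.2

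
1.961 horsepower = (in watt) 1462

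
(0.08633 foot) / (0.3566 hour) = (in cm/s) 0.00205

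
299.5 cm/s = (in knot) 5.822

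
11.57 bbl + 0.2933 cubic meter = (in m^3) 2.133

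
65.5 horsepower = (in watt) 4.884e+04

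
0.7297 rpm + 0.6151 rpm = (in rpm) 1.345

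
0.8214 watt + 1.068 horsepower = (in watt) 797.2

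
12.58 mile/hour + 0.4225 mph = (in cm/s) 581.3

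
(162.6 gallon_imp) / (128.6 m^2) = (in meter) 0.005748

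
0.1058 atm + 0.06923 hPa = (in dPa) 1.073e+05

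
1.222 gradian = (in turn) 0.003055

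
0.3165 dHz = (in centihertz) 3.165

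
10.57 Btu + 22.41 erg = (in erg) 1.115e+11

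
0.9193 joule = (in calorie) 0.2197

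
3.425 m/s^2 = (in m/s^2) 3.425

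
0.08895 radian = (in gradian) 5.663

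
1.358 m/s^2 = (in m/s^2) 1.358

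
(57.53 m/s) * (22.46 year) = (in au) 0.2724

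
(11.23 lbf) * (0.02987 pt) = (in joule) 0.0005264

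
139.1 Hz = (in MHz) 0.0001391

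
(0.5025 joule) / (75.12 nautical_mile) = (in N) 3.612e-06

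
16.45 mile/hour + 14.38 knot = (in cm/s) 1475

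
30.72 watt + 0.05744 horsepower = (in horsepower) 0.09864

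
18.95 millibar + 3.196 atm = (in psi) 47.24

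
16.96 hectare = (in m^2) 1.696e+05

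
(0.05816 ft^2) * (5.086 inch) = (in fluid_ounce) 23.6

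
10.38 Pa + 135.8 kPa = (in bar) 1.358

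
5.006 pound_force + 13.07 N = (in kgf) 3.603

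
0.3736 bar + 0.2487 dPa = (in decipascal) 3.736e+05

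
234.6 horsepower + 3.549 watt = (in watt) 1.749e+05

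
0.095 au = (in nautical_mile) 7.674e+06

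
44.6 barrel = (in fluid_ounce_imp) 2.496e+05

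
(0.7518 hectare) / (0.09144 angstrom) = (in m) 8.222e+14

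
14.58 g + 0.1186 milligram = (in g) 14.58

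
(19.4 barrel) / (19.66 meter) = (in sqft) 1.689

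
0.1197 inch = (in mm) 3.04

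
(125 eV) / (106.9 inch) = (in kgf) 7.521e-19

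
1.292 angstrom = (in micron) 0.0001292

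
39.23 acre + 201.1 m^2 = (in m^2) 1.59e+05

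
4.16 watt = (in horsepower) 0.005579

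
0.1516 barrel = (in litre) 24.1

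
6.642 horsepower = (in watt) 4953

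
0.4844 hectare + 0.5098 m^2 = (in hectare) 0.4845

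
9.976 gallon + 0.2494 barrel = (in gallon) 20.45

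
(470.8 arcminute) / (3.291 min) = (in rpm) 0.006623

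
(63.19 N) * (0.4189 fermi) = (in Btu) 2.509e-17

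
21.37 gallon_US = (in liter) 80.89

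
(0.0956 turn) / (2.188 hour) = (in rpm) 0.0007282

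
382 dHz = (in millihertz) 3.82e+04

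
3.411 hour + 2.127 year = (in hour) 1.864e+04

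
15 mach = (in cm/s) 5.108e+05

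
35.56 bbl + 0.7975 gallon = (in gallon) 1494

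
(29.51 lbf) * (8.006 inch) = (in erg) 2.669e+08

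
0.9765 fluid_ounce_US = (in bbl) 0.0001816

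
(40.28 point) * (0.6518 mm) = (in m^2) 9.262e-06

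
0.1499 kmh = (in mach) 0.0001223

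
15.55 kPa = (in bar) 0.1555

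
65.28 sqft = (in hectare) 0.0006065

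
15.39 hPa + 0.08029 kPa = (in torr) 12.15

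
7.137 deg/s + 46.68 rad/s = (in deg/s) 2682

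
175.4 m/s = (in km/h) 631.4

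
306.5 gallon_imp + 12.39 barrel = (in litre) 3363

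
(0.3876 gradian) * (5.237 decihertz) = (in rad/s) 0.003188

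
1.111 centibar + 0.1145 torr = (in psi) 0.1634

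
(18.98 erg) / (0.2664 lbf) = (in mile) 9.952e-10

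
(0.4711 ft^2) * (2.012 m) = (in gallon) 23.26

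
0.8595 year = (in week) 44.82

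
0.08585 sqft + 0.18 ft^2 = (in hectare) 2.47e-06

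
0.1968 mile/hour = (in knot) 0.171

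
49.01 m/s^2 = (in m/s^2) 49.01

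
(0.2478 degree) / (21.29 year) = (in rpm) 6.151e-11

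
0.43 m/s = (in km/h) 1.548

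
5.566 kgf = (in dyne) 5.458e+06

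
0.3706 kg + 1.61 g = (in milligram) 3.722e+05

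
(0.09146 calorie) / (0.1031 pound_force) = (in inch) 32.85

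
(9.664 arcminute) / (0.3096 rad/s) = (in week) 1.501e-08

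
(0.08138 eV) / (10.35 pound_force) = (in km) 2.832e-25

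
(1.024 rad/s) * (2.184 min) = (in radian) 134.2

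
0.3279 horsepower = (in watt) 244.5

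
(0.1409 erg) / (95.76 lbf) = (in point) 9.376e-08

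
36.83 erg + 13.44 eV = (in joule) 3.683e-06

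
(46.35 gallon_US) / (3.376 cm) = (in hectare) 0.0005197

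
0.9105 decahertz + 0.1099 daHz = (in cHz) 1020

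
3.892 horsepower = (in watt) 2902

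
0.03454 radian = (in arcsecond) 7124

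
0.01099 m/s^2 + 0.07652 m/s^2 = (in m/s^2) 0.08751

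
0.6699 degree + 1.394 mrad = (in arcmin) 44.99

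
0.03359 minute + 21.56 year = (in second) 6.799e+08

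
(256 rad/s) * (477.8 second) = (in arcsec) 2.523e+10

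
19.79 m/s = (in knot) 38.47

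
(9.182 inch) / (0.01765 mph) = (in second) 29.56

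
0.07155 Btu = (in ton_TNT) 1.804e-08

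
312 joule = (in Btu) 0.2957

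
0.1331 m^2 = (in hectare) 1.331e-05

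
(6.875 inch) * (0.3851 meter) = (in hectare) 6.725e-06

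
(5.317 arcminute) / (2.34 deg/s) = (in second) 0.03787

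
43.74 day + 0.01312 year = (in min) 6.988e+04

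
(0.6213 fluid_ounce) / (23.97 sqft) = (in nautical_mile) 4.455e-09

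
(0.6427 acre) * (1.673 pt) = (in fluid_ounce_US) 5.191e+04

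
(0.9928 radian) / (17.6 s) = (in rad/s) 0.05641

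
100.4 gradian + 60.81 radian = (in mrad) 6.239e+04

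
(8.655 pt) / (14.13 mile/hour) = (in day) 5.595e-09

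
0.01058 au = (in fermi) 1.583e+24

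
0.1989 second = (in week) 3.289e-07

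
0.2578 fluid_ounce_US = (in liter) 0.007624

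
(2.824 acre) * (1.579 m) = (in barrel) 1.135e+05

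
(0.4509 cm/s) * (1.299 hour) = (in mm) 2.109e+04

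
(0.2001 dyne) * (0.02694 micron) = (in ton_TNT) 1.288e-23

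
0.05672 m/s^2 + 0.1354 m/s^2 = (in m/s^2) 0.1921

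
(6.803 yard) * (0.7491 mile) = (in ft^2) 8.072e+04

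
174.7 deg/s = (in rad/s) 3.049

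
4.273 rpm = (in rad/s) 0.4475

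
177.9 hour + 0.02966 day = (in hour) 178.6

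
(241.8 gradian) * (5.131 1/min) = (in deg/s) 18.61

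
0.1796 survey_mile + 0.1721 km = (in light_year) 4.874e-14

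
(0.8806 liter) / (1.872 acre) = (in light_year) 1.229e-23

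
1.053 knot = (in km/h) 1.95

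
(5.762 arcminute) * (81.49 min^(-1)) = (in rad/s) 0.002276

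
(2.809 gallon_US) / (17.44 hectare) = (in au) 4.076e-19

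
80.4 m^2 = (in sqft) 865.4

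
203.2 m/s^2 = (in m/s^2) 203.2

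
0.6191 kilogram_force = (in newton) 6.071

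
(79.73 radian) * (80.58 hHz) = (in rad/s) 6.425e+05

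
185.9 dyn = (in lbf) 0.0004179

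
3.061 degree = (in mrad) 53.42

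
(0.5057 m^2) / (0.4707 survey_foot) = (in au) 2.356e-11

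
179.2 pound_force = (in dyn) 7.971e+07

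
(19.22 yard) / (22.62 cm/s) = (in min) 1.295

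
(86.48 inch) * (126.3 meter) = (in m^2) 277.4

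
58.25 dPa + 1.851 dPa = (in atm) 5.932e-05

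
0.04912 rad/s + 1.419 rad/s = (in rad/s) 1.468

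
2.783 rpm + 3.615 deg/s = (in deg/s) 20.31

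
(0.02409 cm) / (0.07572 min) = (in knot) 0.0001031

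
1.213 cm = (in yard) 0.01327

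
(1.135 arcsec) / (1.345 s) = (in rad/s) 4.091e-06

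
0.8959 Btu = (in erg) 9.452e+09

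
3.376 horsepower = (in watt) 2517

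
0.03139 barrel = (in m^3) 0.004991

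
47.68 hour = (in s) 1.716e+05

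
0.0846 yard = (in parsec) 2.507e-18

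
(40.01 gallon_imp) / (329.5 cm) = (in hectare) 5.52e-06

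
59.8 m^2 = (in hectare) 0.00598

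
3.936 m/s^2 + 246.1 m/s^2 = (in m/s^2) 250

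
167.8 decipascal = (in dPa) 167.8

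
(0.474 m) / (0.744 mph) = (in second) 1.425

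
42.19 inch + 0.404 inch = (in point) 3067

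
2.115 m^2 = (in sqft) 22.77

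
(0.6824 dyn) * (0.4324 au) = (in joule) 4.414e+05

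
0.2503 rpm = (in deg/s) 1.502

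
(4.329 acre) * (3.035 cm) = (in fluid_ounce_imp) 1.871e+07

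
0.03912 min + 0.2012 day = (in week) 0.02875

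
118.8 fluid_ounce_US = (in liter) 3.513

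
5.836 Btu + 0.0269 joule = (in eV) 3.843e+22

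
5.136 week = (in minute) 5.177e+04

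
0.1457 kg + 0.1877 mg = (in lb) 0.3212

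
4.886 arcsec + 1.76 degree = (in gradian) 1.957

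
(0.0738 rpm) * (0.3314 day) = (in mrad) 2.213e+05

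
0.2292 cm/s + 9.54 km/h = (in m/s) 2.652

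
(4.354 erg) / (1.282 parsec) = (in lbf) 2.474e-24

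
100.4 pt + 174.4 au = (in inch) 1.027e+15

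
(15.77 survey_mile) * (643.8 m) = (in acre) 4038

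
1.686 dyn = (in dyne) 1.686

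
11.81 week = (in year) 0.2265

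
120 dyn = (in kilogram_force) 0.0001224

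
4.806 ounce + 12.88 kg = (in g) 1.302e+04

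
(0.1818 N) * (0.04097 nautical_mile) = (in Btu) 0.01307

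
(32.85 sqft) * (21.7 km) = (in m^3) 6.623e+04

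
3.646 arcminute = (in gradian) 0.06752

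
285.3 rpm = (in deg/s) 1712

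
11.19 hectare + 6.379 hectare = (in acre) 43.41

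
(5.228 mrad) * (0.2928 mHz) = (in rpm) 1.462e-05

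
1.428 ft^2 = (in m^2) 0.1327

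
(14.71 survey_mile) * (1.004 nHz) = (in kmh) 8.557e-05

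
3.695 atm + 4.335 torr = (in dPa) 3.75e+06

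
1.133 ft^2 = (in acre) 2.601e-05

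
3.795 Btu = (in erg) 4.004e+10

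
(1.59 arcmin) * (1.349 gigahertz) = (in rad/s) 6.239e+05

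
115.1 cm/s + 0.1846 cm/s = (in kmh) 4.15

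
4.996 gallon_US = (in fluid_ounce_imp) 665.6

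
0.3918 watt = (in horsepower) 0.0005254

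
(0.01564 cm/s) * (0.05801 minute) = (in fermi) 5.444e+11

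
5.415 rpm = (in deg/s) 32.49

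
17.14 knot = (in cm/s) 881.8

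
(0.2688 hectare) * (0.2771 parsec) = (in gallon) 6.072e+21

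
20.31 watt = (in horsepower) 0.02724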